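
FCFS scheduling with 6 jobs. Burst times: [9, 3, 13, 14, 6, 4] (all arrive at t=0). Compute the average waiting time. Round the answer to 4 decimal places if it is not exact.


FCFS order (as given): [9, 3, 13, 14, 6, 4]
Waiting times:
  Job 1: wait = 0
  Job 2: wait = 9
  Job 3: wait = 12
  Job 4: wait = 25
  Job 5: wait = 39
  Job 6: wait = 45
Sum of waiting times = 130
Average waiting time = 130/6 = 21.6667

21.6667


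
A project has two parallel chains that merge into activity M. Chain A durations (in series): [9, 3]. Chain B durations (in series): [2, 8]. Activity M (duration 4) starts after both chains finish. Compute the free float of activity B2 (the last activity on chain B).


ES(B2) = sum of predecessors on chain B = 2
EF(B2) = ES + duration = 2 + 8 = 10
Successor of B2 is M. ES(M) = max(sum(A), sum(B)) = max(12, 10) = 12
Free float = ES(successor) - EF(current) = 12 - 10 = 2

2


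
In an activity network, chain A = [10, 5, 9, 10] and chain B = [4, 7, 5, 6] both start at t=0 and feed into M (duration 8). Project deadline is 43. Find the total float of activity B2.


Forward pass: ES(B2) = sum of predecessors on chain B = 4
EF = ES + duration = 4 + 7 = 11
Backward pass: LF(M) = deadline = 43; LS(M) = 43 - 8 = 35
LF(B2) = LS(M) - sum(successors on chain B) = 35 - 11 = 24
LS = LF - duration = 24 - 7 = 17
Total float = LS - ES = 17 - 4 = 13

13


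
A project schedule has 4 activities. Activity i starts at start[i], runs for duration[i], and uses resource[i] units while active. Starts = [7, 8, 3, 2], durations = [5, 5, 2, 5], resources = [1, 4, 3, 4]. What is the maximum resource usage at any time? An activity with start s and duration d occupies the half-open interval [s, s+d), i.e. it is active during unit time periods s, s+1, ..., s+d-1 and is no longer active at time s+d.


Each activity i is active on [start_i, start_i + duration_i).
Compute total resource usage per time slot:
  t=0: active resources = [], total = 0
  t=1: active resources = [], total = 0
  t=2: active resources = [4], total = 4
  t=3: active resources = [3, 4], total = 7
  t=4: active resources = [3, 4], total = 7
  t=5: active resources = [4], total = 4
  t=6: active resources = [4], total = 4
  t=7: active resources = [1], total = 1
  t=8: active resources = [1, 4], total = 5
  t=9: active resources = [1, 4], total = 5
  t=10: active resources = [1, 4], total = 5
  t=11: active resources = [1, 4], total = 5
  t=12: active resources = [4], total = 4
Peak resource demand = 7

7


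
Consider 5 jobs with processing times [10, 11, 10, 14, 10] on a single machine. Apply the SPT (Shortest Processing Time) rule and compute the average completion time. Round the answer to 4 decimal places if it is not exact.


Sort jobs by processing time (SPT order): [10, 10, 10, 11, 14]
Compute completion times sequentially:
  Job 1: processing = 10, completes at 10
  Job 2: processing = 10, completes at 20
  Job 3: processing = 10, completes at 30
  Job 4: processing = 11, completes at 41
  Job 5: processing = 14, completes at 55
Sum of completion times = 156
Average completion time = 156/5 = 31.2

31.2


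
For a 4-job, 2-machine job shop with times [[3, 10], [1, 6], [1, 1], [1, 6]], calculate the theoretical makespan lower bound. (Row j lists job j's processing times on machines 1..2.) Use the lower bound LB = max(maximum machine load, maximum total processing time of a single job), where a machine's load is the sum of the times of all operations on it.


Machine loads:
  Machine 1: 3 + 1 + 1 + 1 = 6
  Machine 2: 10 + 6 + 1 + 6 = 23
Max machine load = 23
Job totals:
  Job 1: 13
  Job 2: 7
  Job 3: 2
  Job 4: 7
Max job total = 13
Lower bound = max(23, 13) = 23

23


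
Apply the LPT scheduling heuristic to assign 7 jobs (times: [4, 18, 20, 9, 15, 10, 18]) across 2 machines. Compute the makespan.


Sort jobs in decreasing order (LPT): [20, 18, 18, 15, 10, 9, 4]
Assign each job to the least loaded machine:
  Machine 1: jobs [20, 15, 10, 4], load = 49
  Machine 2: jobs [18, 18, 9], load = 45
Makespan = max load = 49

49


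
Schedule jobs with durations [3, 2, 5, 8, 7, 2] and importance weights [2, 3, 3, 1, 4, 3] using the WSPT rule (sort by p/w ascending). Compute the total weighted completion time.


Compute p/w ratios and sort ascending (WSPT): [(2, 3), (2, 3), (3, 2), (5, 3), (7, 4), (8, 1)]
Compute weighted completion times:
  Job (p=2,w=3): C=2, w*C=3*2=6
  Job (p=2,w=3): C=4, w*C=3*4=12
  Job (p=3,w=2): C=7, w*C=2*7=14
  Job (p=5,w=3): C=12, w*C=3*12=36
  Job (p=7,w=4): C=19, w*C=4*19=76
  Job (p=8,w=1): C=27, w*C=1*27=27
Total weighted completion time = 171

171


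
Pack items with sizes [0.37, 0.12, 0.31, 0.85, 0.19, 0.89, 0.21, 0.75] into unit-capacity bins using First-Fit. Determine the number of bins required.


Place items sequentially using First-Fit:
  Item 0.37 -> new Bin 1
  Item 0.12 -> Bin 1 (now 0.49)
  Item 0.31 -> Bin 1 (now 0.8)
  Item 0.85 -> new Bin 2
  Item 0.19 -> Bin 1 (now 0.99)
  Item 0.89 -> new Bin 3
  Item 0.21 -> new Bin 4
  Item 0.75 -> Bin 4 (now 0.96)
Total bins used = 4

4


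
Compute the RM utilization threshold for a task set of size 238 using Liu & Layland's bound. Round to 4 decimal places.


Compute 2^(1/238) = 1.0029166282
Subtract 1: 1.0029166282 - 1 = 0.0029166282
Multiply by n: 238 * 0.0029166282 = 0.6941575116
Round to 4 dp: 0.6942

0.6942


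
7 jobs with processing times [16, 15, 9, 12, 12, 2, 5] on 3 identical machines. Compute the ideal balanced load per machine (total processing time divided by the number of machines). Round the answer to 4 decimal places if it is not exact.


Total processing time = 16 + 15 + 9 + 12 + 12 + 2 + 5 = 71
Number of machines = 3
Ideal balanced load = 71 / 3 = 23.6667

23.6667


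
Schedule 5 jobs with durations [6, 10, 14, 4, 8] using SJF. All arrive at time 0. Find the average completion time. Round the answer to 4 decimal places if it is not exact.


SJF order (ascending): [4, 6, 8, 10, 14]
Completion times:
  Job 1: burst=4, C=4
  Job 2: burst=6, C=10
  Job 3: burst=8, C=18
  Job 4: burst=10, C=28
  Job 5: burst=14, C=42
Average completion = 102/5 = 20.4

20.4


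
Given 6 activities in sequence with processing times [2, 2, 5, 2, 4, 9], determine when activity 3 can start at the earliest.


Activity 3 starts after activities 1 through 2 complete.
Predecessor durations: [2, 2]
ES = 2 + 2 = 4

4


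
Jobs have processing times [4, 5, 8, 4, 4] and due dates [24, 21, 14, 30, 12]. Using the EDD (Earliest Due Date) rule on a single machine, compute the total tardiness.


Sort by due date (EDD order): [(4, 12), (8, 14), (5, 21), (4, 24), (4, 30)]
Compute completion times and tardiness:
  Job 1: p=4, d=12, C=4, tardiness=max(0,4-12)=0
  Job 2: p=8, d=14, C=12, tardiness=max(0,12-14)=0
  Job 3: p=5, d=21, C=17, tardiness=max(0,17-21)=0
  Job 4: p=4, d=24, C=21, tardiness=max(0,21-24)=0
  Job 5: p=4, d=30, C=25, tardiness=max(0,25-30)=0
Total tardiness = 0

0


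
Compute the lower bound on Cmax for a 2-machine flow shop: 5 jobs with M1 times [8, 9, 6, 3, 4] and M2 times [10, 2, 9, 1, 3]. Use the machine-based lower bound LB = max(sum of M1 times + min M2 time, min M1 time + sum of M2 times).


LB1 = sum(M1 times) + min(M2 times) = 30 + 1 = 31
LB2 = min(M1 times) + sum(M2 times) = 3 + 25 = 28
Lower bound = max(LB1, LB2) = max(31, 28) = 31

31


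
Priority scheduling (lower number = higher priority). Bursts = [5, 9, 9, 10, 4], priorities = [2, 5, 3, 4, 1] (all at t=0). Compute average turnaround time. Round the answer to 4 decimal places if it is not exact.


Sort by priority (ascending = highest first):
Order: [(1, 4), (2, 5), (3, 9), (4, 10), (5, 9)]
Completion times:
  Priority 1, burst=4, C=4
  Priority 2, burst=5, C=9
  Priority 3, burst=9, C=18
  Priority 4, burst=10, C=28
  Priority 5, burst=9, C=37
Average turnaround = 96/5 = 19.2

19.2


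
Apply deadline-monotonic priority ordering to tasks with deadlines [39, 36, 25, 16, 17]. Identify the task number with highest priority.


Sort tasks by relative deadline (ascending):
  Task 4: deadline = 16
  Task 5: deadline = 17
  Task 3: deadline = 25
  Task 2: deadline = 36
  Task 1: deadline = 39
Priority order (highest first): [4, 5, 3, 2, 1]
Highest priority task = 4

4


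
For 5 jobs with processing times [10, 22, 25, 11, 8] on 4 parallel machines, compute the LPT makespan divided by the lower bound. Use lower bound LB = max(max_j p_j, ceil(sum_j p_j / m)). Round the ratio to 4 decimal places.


LPT order: [25, 22, 11, 10, 8]
Machine loads after assignment: [25, 22, 11, 18]
LPT makespan = 25
Lower bound = max(max_job, ceil(total/4)) = max(25, 19) = 25
Ratio = 25 / 25 = 1.0

1.0


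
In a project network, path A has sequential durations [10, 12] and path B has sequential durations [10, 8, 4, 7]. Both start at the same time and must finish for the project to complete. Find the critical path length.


Path A total = 10 + 12 = 22
Path B total = 10 + 8 + 4 + 7 = 29
Critical path = longest path = max(22, 29) = 29

29


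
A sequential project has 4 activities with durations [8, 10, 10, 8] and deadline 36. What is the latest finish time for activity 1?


LF(activity 1) = deadline - sum of successor durations
Successors: activities 2 through 4 with durations [10, 10, 8]
Sum of successor durations = 28
LF = 36 - 28 = 8

8


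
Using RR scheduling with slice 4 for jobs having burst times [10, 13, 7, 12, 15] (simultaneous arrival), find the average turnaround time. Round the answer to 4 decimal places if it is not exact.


Time quantum = 4
Execution trace:
  J1 runs 4 units, time = 4
  J2 runs 4 units, time = 8
  J3 runs 4 units, time = 12
  J4 runs 4 units, time = 16
  J5 runs 4 units, time = 20
  J1 runs 4 units, time = 24
  J2 runs 4 units, time = 28
  J3 runs 3 units, time = 31
  J4 runs 4 units, time = 35
  J5 runs 4 units, time = 39
  J1 runs 2 units, time = 41
  J2 runs 4 units, time = 45
  J4 runs 4 units, time = 49
  J5 runs 4 units, time = 53
  J2 runs 1 units, time = 54
  J5 runs 3 units, time = 57
Finish times: [41, 54, 31, 49, 57]
Average turnaround = 232/5 = 46.4

46.4


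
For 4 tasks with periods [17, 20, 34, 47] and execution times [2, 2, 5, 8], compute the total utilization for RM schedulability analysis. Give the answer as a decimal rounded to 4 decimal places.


Compute individual utilizations (exact fractions):
  Task 1: C/T = 2/17 (approx. 0.1176)
  Task 2: C/T = 2/20 = 1/10 (approx. 0.1)
  Task 3: C/T = 5/34 (approx. 0.1471)
  Task 4: C/T = 8/47 (approx. 0.1702)
Total utilization U = 2/17 + 1/10 + 5/34 + 8/47 = 2137/3995
Rounded to 4 decimal places: U = 0.5349
RM (Liu & Layland) bound for 4 tasks = 0.756828; compare with U = 2137/3995 (approx. 0.534919)
U <= bound, so schedulable by RM sufficient condition.

0.5349


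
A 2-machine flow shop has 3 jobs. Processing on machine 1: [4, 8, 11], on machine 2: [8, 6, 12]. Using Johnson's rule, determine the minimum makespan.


Apply Johnson's rule:
  Group 1 (a <= b): [(1, 4, 8), (3, 11, 12)]
  Group 2 (a > b): [(2, 8, 6)]
Optimal job order: [1, 3, 2]
Schedule:
  Job 1: M1 done at 4, M2 done at 12
  Job 3: M1 done at 15, M2 done at 27
  Job 2: M1 done at 23, M2 done at 33
Makespan = 33

33


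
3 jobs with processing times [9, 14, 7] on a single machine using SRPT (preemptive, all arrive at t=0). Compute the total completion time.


Since all jobs arrive at t=0, SRPT equals SPT ordering.
SPT order: [7, 9, 14]
Completion times:
  Job 1: p=7, C=7
  Job 2: p=9, C=16
  Job 3: p=14, C=30
Total completion time = 7 + 16 + 30 = 53

53


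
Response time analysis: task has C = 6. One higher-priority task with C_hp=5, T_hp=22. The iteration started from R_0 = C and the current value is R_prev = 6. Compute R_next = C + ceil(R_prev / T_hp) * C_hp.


R_next = C + ceil(R_prev / T_hp) * C_hp
ceil(6 / 22) = ceil(0.2727) = 1
Interference = 1 * 5 = 5
R_next = 6 + 5 = 11

11


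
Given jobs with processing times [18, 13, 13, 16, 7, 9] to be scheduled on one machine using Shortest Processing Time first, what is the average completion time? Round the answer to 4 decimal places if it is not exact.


Sort jobs by processing time (SPT order): [7, 9, 13, 13, 16, 18]
Compute completion times sequentially:
  Job 1: processing = 7, completes at 7
  Job 2: processing = 9, completes at 16
  Job 3: processing = 13, completes at 29
  Job 4: processing = 13, completes at 42
  Job 5: processing = 16, completes at 58
  Job 6: processing = 18, completes at 76
Sum of completion times = 228
Average completion time = 228/6 = 38.0

38.0


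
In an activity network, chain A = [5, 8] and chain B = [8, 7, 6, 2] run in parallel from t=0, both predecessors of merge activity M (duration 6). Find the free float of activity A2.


ES(A2) = sum of predecessors on chain A = 5
EF(A2) = ES + duration = 5 + 8 = 13
Successor of A2 is M. ES(M) = max(sum(A), sum(B)) = max(13, 23) = 23
Free float = ES(successor) - EF(current) = 23 - 13 = 10

10


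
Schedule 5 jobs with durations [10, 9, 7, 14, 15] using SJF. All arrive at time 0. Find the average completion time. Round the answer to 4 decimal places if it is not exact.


SJF order (ascending): [7, 9, 10, 14, 15]
Completion times:
  Job 1: burst=7, C=7
  Job 2: burst=9, C=16
  Job 3: burst=10, C=26
  Job 4: burst=14, C=40
  Job 5: burst=15, C=55
Average completion = 144/5 = 28.8

28.8


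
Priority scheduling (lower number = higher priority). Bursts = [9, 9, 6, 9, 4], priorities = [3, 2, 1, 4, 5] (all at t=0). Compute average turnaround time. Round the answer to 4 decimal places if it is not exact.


Sort by priority (ascending = highest first):
Order: [(1, 6), (2, 9), (3, 9), (4, 9), (5, 4)]
Completion times:
  Priority 1, burst=6, C=6
  Priority 2, burst=9, C=15
  Priority 3, burst=9, C=24
  Priority 4, burst=9, C=33
  Priority 5, burst=4, C=37
Average turnaround = 115/5 = 23.0

23.0


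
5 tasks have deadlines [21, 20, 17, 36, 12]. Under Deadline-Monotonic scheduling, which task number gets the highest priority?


Sort tasks by relative deadline (ascending):
  Task 5: deadline = 12
  Task 3: deadline = 17
  Task 2: deadline = 20
  Task 1: deadline = 21
  Task 4: deadline = 36
Priority order (highest first): [5, 3, 2, 1, 4]
Highest priority task = 5

5


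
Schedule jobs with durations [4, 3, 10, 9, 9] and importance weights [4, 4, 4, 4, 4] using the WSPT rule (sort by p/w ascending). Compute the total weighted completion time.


Compute p/w ratios and sort ascending (WSPT): [(3, 4), (4, 4), (9, 4), (9, 4), (10, 4)]
Compute weighted completion times:
  Job (p=3,w=4): C=3, w*C=4*3=12
  Job (p=4,w=4): C=7, w*C=4*7=28
  Job (p=9,w=4): C=16, w*C=4*16=64
  Job (p=9,w=4): C=25, w*C=4*25=100
  Job (p=10,w=4): C=35, w*C=4*35=140
Total weighted completion time = 344

344


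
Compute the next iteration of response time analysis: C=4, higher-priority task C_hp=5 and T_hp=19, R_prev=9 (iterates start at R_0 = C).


R_next = C + ceil(R_prev / T_hp) * C_hp
ceil(9 / 19) = ceil(0.4737) = 1
Interference = 1 * 5 = 5
R_next = 4 + 5 = 9
R_next = R_prev, so the iteration has converged (response time = 9).

9


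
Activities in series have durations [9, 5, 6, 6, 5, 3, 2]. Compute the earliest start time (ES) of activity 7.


Activity 7 starts after activities 1 through 6 complete.
Predecessor durations: [9, 5, 6, 6, 5, 3]
ES = 9 + 5 + 6 + 6 + 5 + 3 = 34

34


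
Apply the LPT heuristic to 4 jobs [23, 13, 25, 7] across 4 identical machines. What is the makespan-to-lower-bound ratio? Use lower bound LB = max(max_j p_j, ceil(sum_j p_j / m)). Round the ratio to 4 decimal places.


LPT order: [25, 23, 13, 7]
Machine loads after assignment: [25, 23, 13, 7]
LPT makespan = 25
Lower bound = max(max_job, ceil(total/4)) = max(25, 17) = 25
Ratio = 25 / 25 = 1.0

1.0


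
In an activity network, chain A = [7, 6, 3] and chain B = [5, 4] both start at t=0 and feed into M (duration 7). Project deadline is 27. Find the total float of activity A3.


Forward pass: ES(A3) = sum of predecessors on chain A = 13
EF = ES + duration = 13 + 3 = 16
Backward pass: LF(M) = deadline = 27; LS(M) = 27 - 7 = 20
LF(A3) = LS(M) - sum(successors on chain A) = 20 - 0 = 20
LS = LF - duration = 20 - 3 = 17
Total float = LS - ES = 17 - 13 = 4

4


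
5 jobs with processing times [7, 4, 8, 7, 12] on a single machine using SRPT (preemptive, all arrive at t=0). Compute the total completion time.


Since all jobs arrive at t=0, SRPT equals SPT ordering.
SPT order: [4, 7, 7, 8, 12]
Completion times:
  Job 1: p=4, C=4
  Job 2: p=7, C=11
  Job 3: p=7, C=18
  Job 4: p=8, C=26
  Job 5: p=12, C=38
Total completion time = 4 + 11 + 18 + 26 + 38 = 97

97


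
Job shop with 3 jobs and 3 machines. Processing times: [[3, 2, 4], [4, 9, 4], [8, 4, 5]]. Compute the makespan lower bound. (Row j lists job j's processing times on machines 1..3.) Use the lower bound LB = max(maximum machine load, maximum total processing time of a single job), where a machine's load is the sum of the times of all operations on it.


Machine loads:
  Machine 1: 3 + 4 + 8 = 15
  Machine 2: 2 + 9 + 4 = 15
  Machine 3: 4 + 4 + 5 = 13
Max machine load = 15
Job totals:
  Job 1: 9
  Job 2: 17
  Job 3: 17
Max job total = 17
Lower bound = max(15, 17) = 17

17


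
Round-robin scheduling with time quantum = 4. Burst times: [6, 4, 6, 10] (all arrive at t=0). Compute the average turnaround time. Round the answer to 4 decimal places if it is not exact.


Time quantum = 4
Execution trace:
  J1 runs 4 units, time = 4
  J2 runs 4 units, time = 8
  J3 runs 4 units, time = 12
  J4 runs 4 units, time = 16
  J1 runs 2 units, time = 18
  J3 runs 2 units, time = 20
  J4 runs 4 units, time = 24
  J4 runs 2 units, time = 26
Finish times: [18, 8, 20, 26]
Average turnaround = 72/4 = 18.0

18.0


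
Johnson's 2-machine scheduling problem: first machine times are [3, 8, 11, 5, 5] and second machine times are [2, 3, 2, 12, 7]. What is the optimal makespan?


Apply Johnson's rule:
  Group 1 (a <= b): [(4, 5, 12), (5, 5, 7)]
  Group 2 (a > b): [(2, 8, 3), (1, 3, 2), (3, 11, 2)]
Optimal job order: [4, 5, 2, 1, 3]
Schedule:
  Job 4: M1 done at 5, M2 done at 17
  Job 5: M1 done at 10, M2 done at 24
  Job 2: M1 done at 18, M2 done at 27
  Job 1: M1 done at 21, M2 done at 29
  Job 3: M1 done at 32, M2 done at 34
Makespan = 34

34


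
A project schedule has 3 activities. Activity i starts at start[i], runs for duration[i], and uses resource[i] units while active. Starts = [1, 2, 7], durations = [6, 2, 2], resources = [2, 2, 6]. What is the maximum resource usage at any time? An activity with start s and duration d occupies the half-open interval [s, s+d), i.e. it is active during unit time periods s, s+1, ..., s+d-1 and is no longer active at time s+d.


Each activity i is active on [start_i, start_i + duration_i).
Compute total resource usage per time slot:
  t=0: active resources = [], total = 0
  t=1: active resources = [2], total = 2
  t=2: active resources = [2, 2], total = 4
  t=3: active resources = [2, 2], total = 4
  t=4: active resources = [2], total = 2
  t=5: active resources = [2], total = 2
  t=6: active resources = [2], total = 2
  t=7: active resources = [6], total = 6
  t=8: active resources = [6], total = 6
Peak resource demand = 6

6


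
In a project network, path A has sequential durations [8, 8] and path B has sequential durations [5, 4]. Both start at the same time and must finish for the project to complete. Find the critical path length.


Path A total = 8 + 8 = 16
Path B total = 5 + 4 = 9
Critical path = longest path = max(16, 9) = 16

16


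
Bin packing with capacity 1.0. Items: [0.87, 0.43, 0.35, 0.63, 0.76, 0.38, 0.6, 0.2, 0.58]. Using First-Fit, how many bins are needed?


Place items sequentially using First-Fit:
  Item 0.87 -> new Bin 1
  Item 0.43 -> new Bin 2
  Item 0.35 -> Bin 2 (now 0.78)
  Item 0.63 -> new Bin 3
  Item 0.76 -> new Bin 4
  Item 0.38 -> new Bin 5
  Item 0.6 -> Bin 5 (now 0.98)
  Item 0.2 -> Bin 2 (now 0.98)
  Item 0.58 -> new Bin 6
Total bins used = 6

6


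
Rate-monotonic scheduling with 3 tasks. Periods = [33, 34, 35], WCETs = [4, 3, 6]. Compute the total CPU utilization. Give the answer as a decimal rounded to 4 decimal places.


Compute individual utilizations (exact fractions):
  Task 1: C/T = 4/33 (approx. 0.1212)
  Task 2: C/T = 3/34 (approx. 0.0882)
  Task 3: C/T = 6/35 (approx. 0.1714)
Total utilization U = 4/33 + 3/34 + 6/35 = 14957/39270
Rounded to 4 decimal places: U = 0.3809
RM (Liu & Layland) bound for 3 tasks = 0.779763; compare with U = 14957/39270 (approx. 0.380876)
U <= bound, so schedulable by RM sufficient condition.

0.3809


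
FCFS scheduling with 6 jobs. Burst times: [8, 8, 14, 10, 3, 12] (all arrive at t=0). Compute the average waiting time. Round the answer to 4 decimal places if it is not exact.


FCFS order (as given): [8, 8, 14, 10, 3, 12]
Waiting times:
  Job 1: wait = 0
  Job 2: wait = 8
  Job 3: wait = 16
  Job 4: wait = 30
  Job 5: wait = 40
  Job 6: wait = 43
Sum of waiting times = 137
Average waiting time = 137/6 = 22.8333

22.8333


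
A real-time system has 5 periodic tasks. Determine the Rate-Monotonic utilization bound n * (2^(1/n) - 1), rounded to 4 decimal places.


Compute 2^(1/5) = 1.1486983550
Subtract 1: 1.1486983550 - 1 = 0.1486983550
Multiply by n: 5 * 0.1486983550 = 0.7434917750
Round to 4 dp: 0.7435

0.7435


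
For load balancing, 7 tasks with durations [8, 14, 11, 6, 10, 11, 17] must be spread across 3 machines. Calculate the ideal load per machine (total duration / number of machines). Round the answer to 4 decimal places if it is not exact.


Total processing time = 8 + 14 + 11 + 6 + 10 + 11 + 17 = 77
Number of machines = 3
Ideal balanced load = 77 / 3 = 25.6667

25.6667


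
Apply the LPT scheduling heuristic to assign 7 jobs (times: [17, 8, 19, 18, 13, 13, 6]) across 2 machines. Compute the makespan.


Sort jobs in decreasing order (LPT): [19, 18, 17, 13, 13, 8, 6]
Assign each job to the least loaded machine:
  Machine 1: jobs [19, 13, 13], load = 45
  Machine 2: jobs [18, 17, 8, 6], load = 49
Makespan = max load = 49

49


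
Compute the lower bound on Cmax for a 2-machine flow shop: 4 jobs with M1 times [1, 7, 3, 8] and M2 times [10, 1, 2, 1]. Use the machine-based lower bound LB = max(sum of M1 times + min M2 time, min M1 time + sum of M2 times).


LB1 = sum(M1 times) + min(M2 times) = 19 + 1 = 20
LB2 = min(M1 times) + sum(M2 times) = 1 + 14 = 15
Lower bound = max(LB1, LB2) = max(20, 15) = 20

20


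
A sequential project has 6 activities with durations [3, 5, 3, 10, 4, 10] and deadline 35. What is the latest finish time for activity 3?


LF(activity 3) = deadline - sum of successor durations
Successors: activities 4 through 6 with durations [10, 4, 10]
Sum of successor durations = 24
LF = 35 - 24 = 11

11


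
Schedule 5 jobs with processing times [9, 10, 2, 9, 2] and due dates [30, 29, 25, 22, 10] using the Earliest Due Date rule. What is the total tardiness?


Sort by due date (EDD order): [(2, 10), (9, 22), (2, 25), (10, 29), (9, 30)]
Compute completion times and tardiness:
  Job 1: p=2, d=10, C=2, tardiness=max(0,2-10)=0
  Job 2: p=9, d=22, C=11, tardiness=max(0,11-22)=0
  Job 3: p=2, d=25, C=13, tardiness=max(0,13-25)=0
  Job 4: p=10, d=29, C=23, tardiness=max(0,23-29)=0
  Job 5: p=9, d=30, C=32, tardiness=max(0,32-30)=2
Total tardiness = 2

2


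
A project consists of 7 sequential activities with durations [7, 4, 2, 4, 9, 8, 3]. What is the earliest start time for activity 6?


Activity 6 starts after activities 1 through 5 complete.
Predecessor durations: [7, 4, 2, 4, 9]
ES = 7 + 4 + 2 + 4 + 9 = 26

26


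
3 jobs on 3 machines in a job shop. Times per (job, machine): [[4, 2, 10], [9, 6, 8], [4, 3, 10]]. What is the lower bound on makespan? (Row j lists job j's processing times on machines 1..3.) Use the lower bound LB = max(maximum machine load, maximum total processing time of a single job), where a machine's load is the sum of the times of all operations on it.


Machine loads:
  Machine 1: 4 + 9 + 4 = 17
  Machine 2: 2 + 6 + 3 = 11
  Machine 3: 10 + 8 + 10 = 28
Max machine load = 28
Job totals:
  Job 1: 16
  Job 2: 23
  Job 3: 17
Max job total = 23
Lower bound = max(28, 23) = 28

28


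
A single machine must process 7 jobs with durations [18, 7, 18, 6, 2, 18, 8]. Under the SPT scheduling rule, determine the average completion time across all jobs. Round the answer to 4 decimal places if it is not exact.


Sort jobs by processing time (SPT order): [2, 6, 7, 8, 18, 18, 18]
Compute completion times sequentially:
  Job 1: processing = 2, completes at 2
  Job 2: processing = 6, completes at 8
  Job 3: processing = 7, completes at 15
  Job 4: processing = 8, completes at 23
  Job 5: processing = 18, completes at 41
  Job 6: processing = 18, completes at 59
  Job 7: processing = 18, completes at 77
Sum of completion times = 225
Average completion time = 225/7 = 32.1429

32.1429


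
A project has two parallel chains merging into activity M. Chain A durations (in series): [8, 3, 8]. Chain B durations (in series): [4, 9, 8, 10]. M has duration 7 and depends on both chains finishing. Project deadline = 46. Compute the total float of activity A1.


Forward pass: ES(A1) = sum of predecessors on chain A = 0
EF = ES + duration = 0 + 8 = 8
Backward pass: LF(M) = deadline = 46; LS(M) = 46 - 7 = 39
LF(A1) = LS(M) - sum(successors on chain A) = 39 - 11 = 28
LS = LF - duration = 28 - 8 = 20
Total float = LS - ES = 20 - 0 = 20

20


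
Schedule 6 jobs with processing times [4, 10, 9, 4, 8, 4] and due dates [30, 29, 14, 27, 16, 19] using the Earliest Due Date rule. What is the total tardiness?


Sort by due date (EDD order): [(9, 14), (8, 16), (4, 19), (4, 27), (10, 29), (4, 30)]
Compute completion times and tardiness:
  Job 1: p=9, d=14, C=9, tardiness=max(0,9-14)=0
  Job 2: p=8, d=16, C=17, tardiness=max(0,17-16)=1
  Job 3: p=4, d=19, C=21, tardiness=max(0,21-19)=2
  Job 4: p=4, d=27, C=25, tardiness=max(0,25-27)=0
  Job 5: p=10, d=29, C=35, tardiness=max(0,35-29)=6
  Job 6: p=4, d=30, C=39, tardiness=max(0,39-30)=9
Total tardiness = 18

18


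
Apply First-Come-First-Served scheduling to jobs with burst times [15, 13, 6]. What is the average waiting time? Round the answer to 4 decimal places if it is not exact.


FCFS order (as given): [15, 13, 6]
Waiting times:
  Job 1: wait = 0
  Job 2: wait = 15
  Job 3: wait = 28
Sum of waiting times = 43
Average waiting time = 43/3 = 14.3333

14.3333


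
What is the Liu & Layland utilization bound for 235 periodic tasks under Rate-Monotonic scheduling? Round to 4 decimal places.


Compute 2^(1/235) = 1.0029539167
Subtract 1: 1.0029539167 - 1 = 0.0029539167
Multiply by n: 235 * 0.0029539167 = 0.6941704245
Round to 4 dp: 0.6942

0.6942


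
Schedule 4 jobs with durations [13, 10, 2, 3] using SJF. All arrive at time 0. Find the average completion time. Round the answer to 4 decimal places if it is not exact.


SJF order (ascending): [2, 3, 10, 13]
Completion times:
  Job 1: burst=2, C=2
  Job 2: burst=3, C=5
  Job 3: burst=10, C=15
  Job 4: burst=13, C=28
Average completion = 50/4 = 12.5

12.5


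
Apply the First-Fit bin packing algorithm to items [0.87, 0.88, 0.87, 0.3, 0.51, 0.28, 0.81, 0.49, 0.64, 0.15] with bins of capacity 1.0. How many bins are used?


Place items sequentially using First-Fit:
  Item 0.87 -> new Bin 1
  Item 0.88 -> new Bin 2
  Item 0.87 -> new Bin 3
  Item 0.3 -> new Bin 4
  Item 0.51 -> Bin 4 (now 0.81)
  Item 0.28 -> new Bin 5
  Item 0.81 -> new Bin 6
  Item 0.49 -> Bin 5 (now 0.77)
  Item 0.64 -> new Bin 7
  Item 0.15 -> Bin 4 (now 0.96)
Total bins used = 7

7


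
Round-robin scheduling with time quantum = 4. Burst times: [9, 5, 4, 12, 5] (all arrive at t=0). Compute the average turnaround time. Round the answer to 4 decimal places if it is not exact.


Time quantum = 4
Execution trace:
  J1 runs 4 units, time = 4
  J2 runs 4 units, time = 8
  J3 runs 4 units, time = 12
  J4 runs 4 units, time = 16
  J5 runs 4 units, time = 20
  J1 runs 4 units, time = 24
  J2 runs 1 units, time = 25
  J4 runs 4 units, time = 29
  J5 runs 1 units, time = 30
  J1 runs 1 units, time = 31
  J4 runs 4 units, time = 35
Finish times: [31, 25, 12, 35, 30]
Average turnaround = 133/5 = 26.6

26.6


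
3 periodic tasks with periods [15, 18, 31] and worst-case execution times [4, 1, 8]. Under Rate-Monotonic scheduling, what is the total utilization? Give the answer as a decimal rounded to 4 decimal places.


Compute individual utilizations (exact fractions):
  Task 1: C/T = 4/15 (approx. 0.2667)
  Task 2: C/T = 1/18 (approx. 0.0556)
  Task 3: C/T = 8/31 (approx. 0.2581)
Total utilization U = 4/15 + 1/18 + 8/31 = 1619/2790
Rounded to 4 decimal places: U = 0.5803
RM (Liu & Layland) bound for 3 tasks = 0.779763; compare with U = 1619/2790 (approx. 0.580287)
U <= bound, so schedulable by RM sufficient condition.

0.5803


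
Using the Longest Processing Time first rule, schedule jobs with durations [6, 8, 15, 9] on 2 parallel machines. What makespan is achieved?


Sort jobs in decreasing order (LPT): [15, 9, 8, 6]
Assign each job to the least loaded machine:
  Machine 1: jobs [15, 6], load = 21
  Machine 2: jobs [9, 8], load = 17
Makespan = max load = 21

21


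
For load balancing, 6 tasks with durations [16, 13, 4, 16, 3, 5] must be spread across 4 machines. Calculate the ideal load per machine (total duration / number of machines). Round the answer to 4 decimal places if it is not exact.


Total processing time = 16 + 13 + 4 + 16 + 3 + 5 = 57
Number of machines = 4
Ideal balanced load = 57 / 4 = 14.25

14.25


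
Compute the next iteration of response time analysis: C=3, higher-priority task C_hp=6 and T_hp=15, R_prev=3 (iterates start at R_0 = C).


R_next = C + ceil(R_prev / T_hp) * C_hp
ceil(3 / 15) = ceil(0.2) = 1
Interference = 1 * 6 = 6
R_next = 3 + 6 = 9

9


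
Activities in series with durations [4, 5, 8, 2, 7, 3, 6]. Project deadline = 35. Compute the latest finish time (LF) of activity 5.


LF(activity 5) = deadline - sum of successor durations
Successors: activities 6 through 7 with durations [3, 6]
Sum of successor durations = 9
LF = 35 - 9 = 26

26


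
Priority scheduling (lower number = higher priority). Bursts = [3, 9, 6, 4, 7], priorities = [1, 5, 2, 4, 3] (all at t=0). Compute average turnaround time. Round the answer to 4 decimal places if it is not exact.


Sort by priority (ascending = highest first):
Order: [(1, 3), (2, 6), (3, 7), (4, 4), (5, 9)]
Completion times:
  Priority 1, burst=3, C=3
  Priority 2, burst=6, C=9
  Priority 3, burst=7, C=16
  Priority 4, burst=4, C=20
  Priority 5, burst=9, C=29
Average turnaround = 77/5 = 15.4

15.4


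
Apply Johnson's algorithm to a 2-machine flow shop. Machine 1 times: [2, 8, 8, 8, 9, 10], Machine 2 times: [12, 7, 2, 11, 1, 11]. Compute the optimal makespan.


Apply Johnson's rule:
  Group 1 (a <= b): [(1, 2, 12), (4, 8, 11), (6, 10, 11)]
  Group 2 (a > b): [(2, 8, 7), (3, 8, 2), (5, 9, 1)]
Optimal job order: [1, 4, 6, 2, 3, 5]
Schedule:
  Job 1: M1 done at 2, M2 done at 14
  Job 4: M1 done at 10, M2 done at 25
  Job 6: M1 done at 20, M2 done at 36
  Job 2: M1 done at 28, M2 done at 43
  Job 3: M1 done at 36, M2 done at 45
  Job 5: M1 done at 45, M2 done at 46
Makespan = 46

46


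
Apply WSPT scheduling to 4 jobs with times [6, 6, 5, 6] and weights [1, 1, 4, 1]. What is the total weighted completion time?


Compute p/w ratios and sort ascending (WSPT): [(5, 4), (6, 1), (6, 1), (6, 1)]
Compute weighted completion times:
  Job (p=5,w=4): C=5, w*C=4*5=20
  Job (p=6,w=1): C=11, w*C=1*11=11
  Job (p=6,w=1): C=17, w*C=1*17=17
  Job (p=6,w=1): C=23, w*C=1*23=23
Total weighted completion time = 71

71


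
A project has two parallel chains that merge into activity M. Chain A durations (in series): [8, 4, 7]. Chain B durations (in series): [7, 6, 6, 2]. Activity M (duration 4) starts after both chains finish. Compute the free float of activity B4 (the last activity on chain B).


ES(B4) = sum of predecessors on chain B = 19
EF(B4) = ES + duration = 19 + 2 = 21
Successor of B4 is M. ES(M) = max(sum(A), sum(B)) = max(19, 21) = 21
Free float = ES(successor) - EF(current) = 21 - 21 = 0

0


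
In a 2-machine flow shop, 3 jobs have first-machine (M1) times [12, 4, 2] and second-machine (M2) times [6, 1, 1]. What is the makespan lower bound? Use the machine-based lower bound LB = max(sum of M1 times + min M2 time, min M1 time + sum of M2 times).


LB1 = sum(M1 times) + min(M2 times) = 18 + 1 = 19
LB2 = min(M1 times) + sum(M2 times) = 2 + 8 = 10
Lower bound = max(LB1, LB2) = max(19, 10) = 19

19


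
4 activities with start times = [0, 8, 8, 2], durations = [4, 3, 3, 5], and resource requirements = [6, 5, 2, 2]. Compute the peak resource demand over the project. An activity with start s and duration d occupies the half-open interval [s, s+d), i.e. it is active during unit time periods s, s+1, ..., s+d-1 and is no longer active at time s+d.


Each activity i is active on [start_i, start_i + duration_i).
Compute total resource usage per time slot:
  t=0: active resources = [6], total = 6
  t=1: active resources = [6], total = 6
  t=2: active resources = [6, 2], total = 8
  t=3: active resources = [6, 2], total = 8
  t=4: active resources = [2], total = 2
  t=5: active resources = [2], total = 2
  t=6: active resources = [2], total = 2
  t=7: active resources = [], total = 0
  t=8: active resources = [5, 2], total = 7
  t=9: active resources = [5, 2], total = 7
  t=10: active resources = [5, 2], total = 7
Peak resource demand = 8

8


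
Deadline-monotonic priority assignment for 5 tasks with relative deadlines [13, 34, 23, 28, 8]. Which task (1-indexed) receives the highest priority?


Sort tasks by relative deadline (ascending):
  Task 5: deadline = 8
  Task 1: deadline = 13
  Task 3: deadline = 23
  Task 4: deadline = 28
  Task 2: deadline = 34
Priority order (highest first): [5, 1, 3, 4, 2]
Highest priority task = 5

5


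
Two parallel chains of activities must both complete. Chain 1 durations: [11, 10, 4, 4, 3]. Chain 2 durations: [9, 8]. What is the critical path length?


Path A total = 11 + 10 + 4 + 4 + 3 = 32
Path B total = 9 + 8 = 17
Critical path = longest path = max(32, 17) = 32

32


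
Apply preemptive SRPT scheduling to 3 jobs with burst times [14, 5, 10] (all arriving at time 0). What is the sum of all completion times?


Since all jobs arrive at t=0, SRPT equals SPT ordering.
SPT order: [5, 10, 14]
Completion times:
  Job 1: p=5, C=5
  Job 2: p=10, C=15
  Job 3: p=14, C=29
Total completion time = 5 + 15 + 29 = 49

49


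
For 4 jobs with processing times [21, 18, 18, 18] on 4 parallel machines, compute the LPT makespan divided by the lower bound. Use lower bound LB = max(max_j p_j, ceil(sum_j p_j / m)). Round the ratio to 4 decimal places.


LPT order: [21, 18, 18, 18]
Machine loads after assignment: [21, 18, 18, 18]
LPT makespan = 21
Lower bound = max(max_job, ceil(total/4)) = max(21, 19) = 21
Ratio = 21 / 21 = 1.0

1.0


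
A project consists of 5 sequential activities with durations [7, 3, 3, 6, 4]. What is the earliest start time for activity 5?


Activity 5 starts after activities 1 through 4 complete.
Predecessor durations: [7, 3, 3, 6]
ES = 7 + 3 + 3 + 6 = 19

19


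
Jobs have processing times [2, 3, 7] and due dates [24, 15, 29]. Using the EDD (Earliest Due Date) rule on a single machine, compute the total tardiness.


Sort by due date (EDD order): [(3, 15), (2, 24), (7, 29)]
Compute completion times and tardiness:
  Job 1: p=3, d=15, C=3, tardiness=max(0,3-15)=0
  Job 2: p=2, d=24, C=5, tardiness=max(0,5-24)=0
  Job 3: p=7, d=29, C=12, tardiness=max(0,12-29)=0
Total tardiness = 0

0


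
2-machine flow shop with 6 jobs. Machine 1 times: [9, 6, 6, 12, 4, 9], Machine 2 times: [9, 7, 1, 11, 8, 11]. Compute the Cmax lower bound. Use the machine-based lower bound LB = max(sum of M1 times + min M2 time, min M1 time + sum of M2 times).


LB1 = sum(M1 times) + min(M2 times) = 46 + 1 = 47
LB2 = min(M1 times) + sum(M2 times) = 4 + 47 = 51
Lower bound = max(LB1, LB2) = max(47, 51) = 51

51


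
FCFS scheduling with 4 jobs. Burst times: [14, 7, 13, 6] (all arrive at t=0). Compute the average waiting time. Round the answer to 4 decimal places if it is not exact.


FCFS order (as given): [14, 7, 13, 6]
Waiting times:
  Job 1: wait = 0
  Job 2: wait = 14
  Job 3: wait = 21
  Job 4: wait = 34
Sum of waiting times = 69
Average waiting time = 69/4 = 17.25

17.25


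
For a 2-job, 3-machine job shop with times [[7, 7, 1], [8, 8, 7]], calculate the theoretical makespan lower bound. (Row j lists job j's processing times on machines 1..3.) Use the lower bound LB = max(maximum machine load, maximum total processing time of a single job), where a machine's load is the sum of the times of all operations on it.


Machine loads:
  Machine 1: 7 + 8 = 15
  Machine 2: 7 + 8 = 15
  Machine 3: 1 + 7 = 8
Max machine load = 15
Job totals:
  Job 1: 15
  Job 2: 23
Max job total = 23
Lower bound = max(15, 23) = 23

23


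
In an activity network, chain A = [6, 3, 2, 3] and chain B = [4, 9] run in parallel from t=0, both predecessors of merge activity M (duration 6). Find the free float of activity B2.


ES(B2) = sum of predecessors on chain B = 4
EF(B2) = ES + duration = 4 + 9 = 13
Successor of B2 is M. ES(M) = max(sum(A), sum(B)) = max(14, 13) = 14
Free float = ES(successor) - EF(current) = 14 - 13 = 1

1


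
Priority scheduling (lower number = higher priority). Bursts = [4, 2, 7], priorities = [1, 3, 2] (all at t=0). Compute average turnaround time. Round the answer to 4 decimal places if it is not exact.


Sort by priority (ascending = highest first):
Order: [(1, 4), (2, 7), (3, 2)]
Completion times:
  Priority 1, burst=4, C=4
  Priority 2, burst=7, C=11
  Priority 3, burst=2, C=13
Average turnaround = 28/3 = 9.3333

9.3333


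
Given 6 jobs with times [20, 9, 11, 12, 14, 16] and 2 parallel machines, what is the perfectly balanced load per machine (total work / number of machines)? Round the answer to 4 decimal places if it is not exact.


Total processing time = 20 + 9 + 11 + 12 + 14 + 16 = 82
Number of machines = 2
Ideal balanced load = 82 / 2 = 41.0

41.0


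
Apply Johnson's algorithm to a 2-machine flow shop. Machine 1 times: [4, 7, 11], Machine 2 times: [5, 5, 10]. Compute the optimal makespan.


Apply Johnson's rule:
  Group 1 (a <= b): [(1, 4, 5)]
  Group 2 (a > b): [(3, 11, 10), (2, 7, 5)]
Optimal job order: [1, 3, 2]
Schedule:
  Job 1: M1 done at 4, M2 done at 9
  Job 3: M1 done at 15, M2 done at 25
  Job 2: M1 done at 22, M2 done at 30
Makespan = 30

30


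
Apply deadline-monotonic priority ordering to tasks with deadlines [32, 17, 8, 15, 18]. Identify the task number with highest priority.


Sort tasks by relative deadline (ascending):
  Task 3: deadline = 8
  Task 4: deadline = 15
  Task 2: deadline = 17
  Task 5: deadline = 18
  Task 1: deadline = 32
Priority order (highest first): [3, 4, 2, 5, 1]
Highest priority task = 3

3


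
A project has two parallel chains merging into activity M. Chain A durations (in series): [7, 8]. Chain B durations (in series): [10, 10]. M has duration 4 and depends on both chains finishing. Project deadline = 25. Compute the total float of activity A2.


Forward pass: ES(A2) = sum of predecessors on chain A = 7
EF = ES + duration = 7 + 8 = 15
Backward pass: LF(M) = deadline = 25; LS(M) = 25 - 4 = 21
LF(A2) = LS(M) - sum(successors on chain A) = 21 - 0 = 21
LS = LF - duration = 21 - 8 = 13
Total float = LS - ES = 13 - 7 = 6

6


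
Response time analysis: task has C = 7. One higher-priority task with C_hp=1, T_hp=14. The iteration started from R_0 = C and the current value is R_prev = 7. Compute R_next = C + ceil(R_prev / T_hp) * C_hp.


R_next = C + ceil(R_prev / T_hp) * C_hp
ceil(7 / 14) = ceil(0.5) = 1
Interference = 1 * 1 = 1
R_next = 7 + 1 = 8

8


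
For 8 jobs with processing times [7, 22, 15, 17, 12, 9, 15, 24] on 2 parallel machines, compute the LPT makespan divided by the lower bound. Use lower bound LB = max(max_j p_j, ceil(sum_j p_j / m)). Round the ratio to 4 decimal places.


LPT order: [24, 22, 17, 15, 15, 12, 9, 7]
Machine loads after assignment: [61, 60]
LPT makespan = 61
Lower bound = max(max_job, ceil(total/2)) = max(24, 61) = 61
Ratio = 61 / 61 = 1.0

1.0
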